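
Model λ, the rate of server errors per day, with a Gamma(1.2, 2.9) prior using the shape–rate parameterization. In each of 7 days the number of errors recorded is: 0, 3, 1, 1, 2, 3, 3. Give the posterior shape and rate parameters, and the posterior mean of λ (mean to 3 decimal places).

Total count ∑xᵢ = 13 over n = 7 days.
Gamma is conjugate to the Poisson likelihood: posterior is Gamma(shape = 1.2+13 = 14.2, rate = 2.9+7 = 9.9).
E[λ | data] = 14.2/9.9 = 1.434.

Posterior: Gamma(shape=14.2, rate=9.9); mean ≈ 1.434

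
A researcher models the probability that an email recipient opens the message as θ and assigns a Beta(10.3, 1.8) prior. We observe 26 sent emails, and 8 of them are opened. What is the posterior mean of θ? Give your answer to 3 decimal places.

Posterior mean ≈ 0.480

The binomial likelihood is conjugate to the Beta prior: with 8 successes and 18 failures, the posterior is Beta(10.3+8, 1.8+18) = Beta(18.3, 19.8).
E[θ | data] = 18.3/(18.3+19.8) = 0.480.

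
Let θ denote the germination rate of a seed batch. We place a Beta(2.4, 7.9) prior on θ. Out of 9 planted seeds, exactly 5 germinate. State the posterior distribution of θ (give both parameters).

Posterior: Beta(7.4, 11.9)

Observing 5 successes and 4 failures updates Beta(2.4, 7.9) by adding the success and failure counts to the two shape parameters: α = 2.4+5 = 7.4, β = 7.9+4 = 11.9.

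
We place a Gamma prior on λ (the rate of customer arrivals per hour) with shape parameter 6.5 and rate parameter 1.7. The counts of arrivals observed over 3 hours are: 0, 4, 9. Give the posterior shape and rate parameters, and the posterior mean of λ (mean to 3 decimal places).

Total count ∑xᵢ = 13 over n = 3 hours.
Gamma is conjugate to the Poisson likelihood: posterior is Gamma(shape = 6.5+13 = 19.5, rate = 1.7+3 = 4.7).
E[λ | data] = 19.5/4.7 = 4.149.

Posterior: Gamma(shape=19.5, rate=4.7); mean ≈ 4.149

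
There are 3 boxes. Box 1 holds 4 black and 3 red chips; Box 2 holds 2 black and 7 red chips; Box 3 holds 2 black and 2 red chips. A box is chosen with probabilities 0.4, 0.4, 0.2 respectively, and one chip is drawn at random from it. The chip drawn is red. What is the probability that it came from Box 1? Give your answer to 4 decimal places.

Posterior probability ≈ 0.2943

P(red|Box 1) = 0.4286; P(red|Box 2) = 0.7778; P(red|Box 3) = 0.5.
Prior × likelihood for each source: 0.4·0.4286=0.1714, 0.4·0.7778=0.3111, 0.2·0.5=0.1000. Summing gives P(red) = 0.58254.
P(Box 1 | red) = 0.1714 / 0.58254 = 0.2943.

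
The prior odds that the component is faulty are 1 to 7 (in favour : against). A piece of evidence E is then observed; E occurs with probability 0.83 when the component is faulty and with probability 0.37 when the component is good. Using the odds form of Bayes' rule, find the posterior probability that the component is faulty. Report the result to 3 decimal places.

Prior odds = 1/7 = 0.14286. In log-odds, ln(0.14286) = -1.9459.
Add log likelihood ratio: ln(2.2432) = 0.80792.
Posterior log-odds = -1.1380, so posterior odds = exp(-1.1380) = 0.32046. Converting, P(H|E) = 0.32046/1.3205 = 0.243.

Posterior probability ≈ 0.243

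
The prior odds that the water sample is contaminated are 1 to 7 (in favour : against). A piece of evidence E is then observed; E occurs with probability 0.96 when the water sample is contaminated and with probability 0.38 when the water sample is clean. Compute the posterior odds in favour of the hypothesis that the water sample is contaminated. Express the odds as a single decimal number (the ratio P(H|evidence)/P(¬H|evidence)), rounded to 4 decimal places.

Prior odds = 1/7 = 0.14286.
Likelihood ratio for E = 0.96/0.38 = 2.5263.
Posterior odds = prior odds × LR = 0.36090.

Posterior odds ≈ 0.3609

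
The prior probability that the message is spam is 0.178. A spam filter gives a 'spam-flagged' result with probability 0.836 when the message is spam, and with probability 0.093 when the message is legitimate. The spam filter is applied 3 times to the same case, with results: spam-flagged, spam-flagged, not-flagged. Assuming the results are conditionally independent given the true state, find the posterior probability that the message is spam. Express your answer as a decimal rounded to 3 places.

Let H be the event that the message is spam; start with P(H) = 0.178. P('spam-flagged'|H) = 0.836, P('spam-flagged'|¬H) = 0.093.
Update on result 1 ('spam-flagged'): P(H) ← 0.836·0.1780 / (0.836·0.1780 + 0.093·0.8220) = 0.14881/0.22525 = 0.6606.
Update on result 2 ('spam-flagged'): P(H) ← 0.836·0.6606 / (0.836·0.6606 + 0.093·0.3394) = 0.55228/0.58384 = 0.9459.
Update on result 3 ('not-flagged'): P(H) ← 0.164·0.9459 / (0.164·0.9459 + 0.907·0.0541) = 0.15513/0.20417 = 0.7598.

Posterior P(H) ≈ 0.760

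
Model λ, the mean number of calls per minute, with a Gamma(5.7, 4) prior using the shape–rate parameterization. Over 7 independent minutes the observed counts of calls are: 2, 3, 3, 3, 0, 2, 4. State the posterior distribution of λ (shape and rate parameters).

The Poisson likelihood adds the total count to the shape and the number of exposure periods to the rate. Here ∑xᵢ = 17 and n = 7, so shape 5.7→22.7 and rate 4→11.

Posterior: Gamma(shape=22.7, rate=11)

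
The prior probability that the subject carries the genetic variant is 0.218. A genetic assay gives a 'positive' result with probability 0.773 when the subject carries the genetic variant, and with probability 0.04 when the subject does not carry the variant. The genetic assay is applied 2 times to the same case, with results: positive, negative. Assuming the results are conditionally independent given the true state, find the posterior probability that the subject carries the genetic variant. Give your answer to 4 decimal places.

Posterior P(H) ≈ 0.5602

With H the event that the subject carries the genetic variant, the joint likelihood of the observed sequence is P(data|H) = 0.773·0.227 = 0.17547 and P(data|¬H) = 0.04·0.96 = 0.038400.
Bayes: P(H|data) = 0.218·0.17547 / (0.218·0.17547 + 0.782·0.038400) = 0.038253/0.068281 = 0.5602.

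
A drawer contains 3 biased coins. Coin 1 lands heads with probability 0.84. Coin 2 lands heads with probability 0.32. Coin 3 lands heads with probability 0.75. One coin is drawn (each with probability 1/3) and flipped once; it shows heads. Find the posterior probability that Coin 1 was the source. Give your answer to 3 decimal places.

P(heads|C1) = 0.84; P(heads|C2) = 0.32; P(heads|C3) = 0.75.
Prior × likelihood for each source: 0.333333·0.84=0.2800, 0.333333·0.32=0.1067, 0.333333·0.75=0.2500. Summing gives P(heads) = 0.63667.
P(Coin 1 | heads) = 0.2800 / 0.63667 = 0.440.

Posterior probability ≈ 0.440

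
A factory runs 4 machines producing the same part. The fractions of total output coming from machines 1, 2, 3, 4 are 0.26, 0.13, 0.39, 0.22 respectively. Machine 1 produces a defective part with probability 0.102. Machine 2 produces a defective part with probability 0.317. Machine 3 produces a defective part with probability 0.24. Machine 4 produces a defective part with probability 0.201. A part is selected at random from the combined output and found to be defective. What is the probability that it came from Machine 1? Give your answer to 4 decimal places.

P(defective|M1) = 0.102; P(defective|M2) = 0.317; P(defective|M3) = 0.24; P(defective|M4) = 0.201.
Prior × likelihood for each source: 0.26·0.102=0.02652, 0.13·0.317=0.04121, 0.39·0.24=0.09360, 0.22·0.201=0.04422. Summing gives P(defective) = 0.20555.
P(Machine 1 | defective) = 0.02652 / 0.20555 = 0.1290.

Posterior probability ≈ 0.1290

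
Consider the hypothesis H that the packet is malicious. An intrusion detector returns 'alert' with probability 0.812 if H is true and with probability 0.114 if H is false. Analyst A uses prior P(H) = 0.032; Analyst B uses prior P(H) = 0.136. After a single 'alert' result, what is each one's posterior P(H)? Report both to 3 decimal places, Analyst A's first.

Analyst A: 0.191; Analyst B: 0.529

P('+'|H) = 0.812, P('+'|¬H) = 0.114.
Analyst A: numerator 0.812·0.032 = 0.025984; evidence = 0.025984+0.114·0.968 = 0.13634; posterior = 0.191.
Analyst B: numerator 0.812·0.136 = 0.11043; evidence = 0.11043+0.114·0.864 = 0.20893; posterior = 0.529.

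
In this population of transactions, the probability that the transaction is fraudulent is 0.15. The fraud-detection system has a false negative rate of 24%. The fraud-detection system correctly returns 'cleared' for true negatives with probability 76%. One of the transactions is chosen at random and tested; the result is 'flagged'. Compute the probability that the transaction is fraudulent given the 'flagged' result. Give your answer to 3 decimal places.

Let H be the event that the transaction is fraudulent. P(H) = 0.15, so P(¬H) = 0.85. With E the 'flagged' result, P(E|H) = 0.76 and P(E|¬H) = 0.24.
P(E) = 0.76·0.15 + 0.24·0.85 = 0.11400 + 0.20400 = 0.31800.
By Bayes' theorem, P(H|E) = 0.11400 / 0.31800 = 0.358.

P(H | E) ≈ 0.358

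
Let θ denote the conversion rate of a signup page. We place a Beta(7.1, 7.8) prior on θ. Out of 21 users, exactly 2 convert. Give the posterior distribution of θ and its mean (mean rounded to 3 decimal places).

Observing 2 successes and 19 failures updates Beta(7.1, 7.8) by adding the success and failure counts to the two shape parameters: α = 7.1+2 = 9.1, β = 7.8+19 = 26.8.
Posterior mean = α/(α+β) = 9.1/35.9 = 0.253.

Posterior: Beta(9.1, 26.8); mean ≈ 0.253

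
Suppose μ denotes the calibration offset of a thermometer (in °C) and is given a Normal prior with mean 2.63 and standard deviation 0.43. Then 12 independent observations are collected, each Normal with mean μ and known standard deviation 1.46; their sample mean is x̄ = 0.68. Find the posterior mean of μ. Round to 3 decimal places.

Posterior mean ≈ 1.635

Prior precision 1/τ₀² = 1/0.43² = 5.40833; data precision n/σ² = 12/1.46² = 5.62957.
Posterior precision = 5.40833 + 5.62957 = 11.0379.
Posterior mean = (5.40833·2.63 + 5.62957·0.68) / 11.0379 = 1.635.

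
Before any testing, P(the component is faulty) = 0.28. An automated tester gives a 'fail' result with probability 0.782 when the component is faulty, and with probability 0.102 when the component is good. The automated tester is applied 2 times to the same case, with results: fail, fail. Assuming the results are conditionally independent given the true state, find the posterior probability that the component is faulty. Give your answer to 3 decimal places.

Posterior P(H) ≈ 0.958

Let H be the event that the component is faulty; start with P(H) = 0.28. P('fail'|H) = 0.782, P('fail'|¬H) = 0.102.
Update on result 1 ('fail'): P(H) ← 0.782·0.2800 / (0.782·0.2800 + 0.102·0.7200) = 0.21896/0.29240 = 0.7488.
Update on result 2 ('fail'): P(H) ← 0.782·0.7488 / (0.782·0.7488 + 0.102·0.2512) = 0.58559/0.61121 = 0.9581.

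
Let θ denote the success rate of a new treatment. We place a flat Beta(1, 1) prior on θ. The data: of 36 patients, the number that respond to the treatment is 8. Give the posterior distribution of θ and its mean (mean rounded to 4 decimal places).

Posterior: Beta(9, 29); mean ≈ 0.2368

Observing 8 successes and 28 failures updates Beta(1, 1) by adding the success and failure counts to the two shape parameters: α = 1+8 = 9, β = 1+28 = 29.
Posterior mean = α/(α+β) = 9/38 = 0.2368.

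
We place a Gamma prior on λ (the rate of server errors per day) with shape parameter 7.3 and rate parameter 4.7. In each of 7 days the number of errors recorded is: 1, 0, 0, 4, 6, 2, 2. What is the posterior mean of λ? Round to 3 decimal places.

The Poisson likelihood adds the total count to the shape and the number of exposure periods to the rate. Here ∑xᵢ = 15 and n = 7, so shape 7.3→22.3 and rate 4.7→11.7.
E[λ | data] = 22.3/11.7 = 1.906.

Posterior mean ≈ 1.906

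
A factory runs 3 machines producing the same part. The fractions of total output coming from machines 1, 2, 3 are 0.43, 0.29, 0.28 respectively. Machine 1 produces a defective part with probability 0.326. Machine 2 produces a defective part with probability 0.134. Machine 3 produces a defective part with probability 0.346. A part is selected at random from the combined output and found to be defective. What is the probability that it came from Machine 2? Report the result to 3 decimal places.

Posterior probability ≈ 0.141

P(defective|M1) = 0.326; P(defective|M2) = 0.134; P(defective|M3) = 0.346.
Prior × likelihood for each source: 0.43·0.326=0.1402, 0.29·0.134=0.03886, 0.28·0.346=0.09688. Summing gives P(defective) = 0.27592.
P(Machine 2 | defective) = 0.03886 / 0.27592 = 0.141.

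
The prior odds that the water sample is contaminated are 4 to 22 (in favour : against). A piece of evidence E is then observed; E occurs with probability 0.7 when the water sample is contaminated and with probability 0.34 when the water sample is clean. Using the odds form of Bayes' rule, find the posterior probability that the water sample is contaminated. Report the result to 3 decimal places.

Posterior probability ≈ 0.272

Prior odds = 4/22 = 0.18182. In log-odds, ln(0.18182) = -1.7047.
Add log likelihood ratio: ln(2.0588) = 0.72213.
Posterior log-odds = -0.98261, so posterior odds = exp(-0.98261) = 0.37433. Converting, P(H|E) = 0.37433/1.3743 = 0.272.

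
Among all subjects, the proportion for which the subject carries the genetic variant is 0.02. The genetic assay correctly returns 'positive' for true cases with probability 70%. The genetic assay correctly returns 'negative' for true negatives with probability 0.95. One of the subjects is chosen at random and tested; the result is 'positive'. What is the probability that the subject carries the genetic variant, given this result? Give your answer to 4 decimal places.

Let H be the event that the subject carries the genetic variant. P(H) = 0.02, so P(¬H) = 0.98. With E the 'positive' result, P(E|H) = 0.7 and P(E|¬H) = 0.05.
P(E) = 0.7·0.02 + 0.05·0.98 = 0.014000 + 0.049000 = 0.063000.
By Bayes' theorem, P(H|E) = 0.014000 / 0.063000 = 0.2222.

P(H | E) ≈ 0.2222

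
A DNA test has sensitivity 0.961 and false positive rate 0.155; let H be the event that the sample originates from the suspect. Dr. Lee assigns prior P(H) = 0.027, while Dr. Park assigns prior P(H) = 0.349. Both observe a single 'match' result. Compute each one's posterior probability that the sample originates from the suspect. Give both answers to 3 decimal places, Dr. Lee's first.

Dr. Lee: 0.147; Dr. Park: 0.769

The likelihood ratio for a 'match' result is 0.961/0.155 = 6.2000.
Dr. Lee: prior odds 0.027/0.973 = 0.027749; posterior odds 0.17205; posterior probability 0.147.
Dr. Park: prior odds 0.349/0.651 = 0.53610; posterior odds 3.3238; posterior probability 0.769.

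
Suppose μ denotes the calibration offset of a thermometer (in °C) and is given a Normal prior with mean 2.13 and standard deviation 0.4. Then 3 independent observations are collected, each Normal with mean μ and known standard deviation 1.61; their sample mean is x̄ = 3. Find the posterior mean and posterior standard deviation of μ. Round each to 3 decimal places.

With known σ, the Normal prior is conjugate. Weight on the data is w = (n/σ²)/(n/σ² + 1/τ₀²) = 1.15736/(1.15736+6.25000) = 0.15624.
Posterior mean = w·x̄ + (1−w)·μ₀ = 0.15624·3 + 0.84376·2.13 = 2.266. Posterior variance = 1/(1.15736+6.25000) = 0.135001, so SD = 0.367.

Posterior mean ≈ 2.266; posterior SD ≈ 0.367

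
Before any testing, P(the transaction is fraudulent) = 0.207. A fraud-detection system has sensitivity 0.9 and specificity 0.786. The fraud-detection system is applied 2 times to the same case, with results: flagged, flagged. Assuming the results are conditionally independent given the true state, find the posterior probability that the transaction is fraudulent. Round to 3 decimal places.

Posterior P(H) ≈ 0.822

Let H be the event that the transaction is fraudulent; start with P(H) = 0.207. P('flagged'|H) = 0.9, P('flagged'|¬H) = 0.214.
Update on result 1 ('flagged'): P(H) ← 0.9·0.2070 / (0.9·0.2070 + 0.214·0.7930) = 0.18630/0.35600 = 0.5233.
Update on result 2 ('flagged'): P(H) ← 0.9·0.5233 / (0.9·0.5233 + 0.214·0.4767) = 0.47098/0.57299 = 0.8220.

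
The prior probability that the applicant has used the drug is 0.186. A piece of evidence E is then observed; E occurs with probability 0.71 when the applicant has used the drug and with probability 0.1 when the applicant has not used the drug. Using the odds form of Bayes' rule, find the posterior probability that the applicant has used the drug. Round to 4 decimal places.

Posterior probability ≈ 0.6187

Prior odds = 0.186/(1−0.186) = 0.22850.
Likelihood ratio for E = 0.71/0.1 = 7.1000.
Posterior odds = prior odds × LR = 1.6224.
Posterior probability = odds/(1+odds) = 1.6224/2.6224 = 0.6187.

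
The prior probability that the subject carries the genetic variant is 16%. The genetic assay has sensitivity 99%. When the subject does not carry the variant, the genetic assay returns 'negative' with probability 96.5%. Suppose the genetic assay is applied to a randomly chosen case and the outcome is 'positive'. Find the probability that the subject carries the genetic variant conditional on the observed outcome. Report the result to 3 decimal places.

P(H | E) ≈ 0.843

Let H be the event that the subject carries the genetic variant. P(H) = 0.16, so P(¬H) = 0.84. With E the 'positive' result, P(E|H) = 0.99 and P(E|¬H) = 0.035.
P(E) = 0.99·0.16 + 0.035·0.84 = 0.15840 + 0.029400 = 0.18780.
By Bayes' theorem, P(H|E) = 0.15840 / 0.18780 = 0.843.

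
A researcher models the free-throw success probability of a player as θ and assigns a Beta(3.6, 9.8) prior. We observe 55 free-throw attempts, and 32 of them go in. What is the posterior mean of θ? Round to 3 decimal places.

Observing 32 successes and 23 failures updates Beta(3.6, 9.8) by adding the success and failure counts to the two shape parameters: α = 3.6+32 = 35.6, β = 9.8+23 = 32.8.
E[θ | data] = 35.6/(35.6+32.8) = 0.520.

Posterior mean ≈ 0.520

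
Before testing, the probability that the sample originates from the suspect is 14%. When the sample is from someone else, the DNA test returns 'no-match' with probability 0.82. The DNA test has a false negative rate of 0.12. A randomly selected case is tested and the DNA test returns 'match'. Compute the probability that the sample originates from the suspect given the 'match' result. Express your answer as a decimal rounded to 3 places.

P(H | E) ≈ 0.443

Write H for 'the sample originates from the suspect'. Prior odds H:¬H = 0.14/0.86 = 0.16279. For the 'match' outcome, the likelihood ratio is 0.88/0.18 = 4.8889.
Posterior odds = 0.16279 × 4.8889 = 0.79587, so P(H|E) = 0.79587/(1+0.79587) = 0.443.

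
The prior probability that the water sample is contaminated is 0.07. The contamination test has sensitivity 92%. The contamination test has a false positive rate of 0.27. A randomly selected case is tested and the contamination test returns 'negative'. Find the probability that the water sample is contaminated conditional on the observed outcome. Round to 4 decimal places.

Write H for 'the water sample is contaminated'. Prior odds H:¬H = 0.07/0.93 = 0.075269. For the 'negative' outcome, the likelihood ratio is 0.08/0.73 = 0.10959.
Posterior odds = 0.075269 × 0.10959 = 0.0082486, so P(H|E) = 0.0082486/(1+0.0082486) = 0.0082.

P(H | E) ≈ 0.0082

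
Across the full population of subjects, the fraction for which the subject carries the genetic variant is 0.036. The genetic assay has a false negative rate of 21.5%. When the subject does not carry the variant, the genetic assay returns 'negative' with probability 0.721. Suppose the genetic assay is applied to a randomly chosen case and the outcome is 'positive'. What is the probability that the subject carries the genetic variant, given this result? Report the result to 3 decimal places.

P(H | E) ≈ 0.095

Let H be the event that the subject carries the genetic variant. P(H) = 0.036, so P(¬H) = 0.964. With E the 'positive' result, P(E|H) = 0.785 and P(E|¬H) = 0.279.
P(E) = 0.785·0.036 + 0.279·0.964 = 0.028260 + 0.26896 = 0.29722.
By Bayes' theorem, P(H|E) = 0.028260 / 0.29722 = 0.095.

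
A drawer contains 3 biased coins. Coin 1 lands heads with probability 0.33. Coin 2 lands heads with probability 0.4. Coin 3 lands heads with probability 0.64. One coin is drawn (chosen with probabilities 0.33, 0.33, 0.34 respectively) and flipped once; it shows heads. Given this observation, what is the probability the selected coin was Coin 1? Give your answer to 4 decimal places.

Tabulate prior·likelihood by source: [1] prior 0.33, lik 0.33, product 0.1089; [2] prior 0.33, lik 0.4, product 0.1320; [3] prior 0.34, lik 0.64, product 0.2176.
Normalizing constant = 0.45850; the posterior for Coin 1 is its product over the sum, 0.1089/0.45850 = 0.2375.

Posterior probability ≈ 0.2375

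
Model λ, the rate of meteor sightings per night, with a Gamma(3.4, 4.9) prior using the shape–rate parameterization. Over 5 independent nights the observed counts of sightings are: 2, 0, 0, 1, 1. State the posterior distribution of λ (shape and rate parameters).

Posterior: Gamma(shape=7.4, rate=9.9)

Total count ∑xᵢ = 4 over n = 5 nights.
Gamma is conjugate to the Poisson likelihood: posterior is Gamma(shape = 3.4+4 = 7.4, rate = 4.9+5 = 9.9).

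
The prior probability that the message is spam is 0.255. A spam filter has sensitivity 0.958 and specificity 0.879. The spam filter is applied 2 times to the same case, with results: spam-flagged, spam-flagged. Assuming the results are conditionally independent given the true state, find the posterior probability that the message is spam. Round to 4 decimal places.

Let H be the event that the message is spam; start with P(H) = 0.255. P('spam-flagged'|H) = 0.958, P('spam-flagged'|¬H) = 0.121.
Update on result 1 ('spam-flagged'): P(H) ← 0.958·0.2550 / (0.958·0.2550 + 0.121·0.7450) = 0.24429/0.33444 = 0.7305.
Update on result 2 ('spam-flagged'): P(H) ← 0.958·0.7305 / (0.958·0.7305 + 0.121·0.2695) = 0.69978/0.73239 = 0.9555.

Posterior P(H) ≈ 0.9555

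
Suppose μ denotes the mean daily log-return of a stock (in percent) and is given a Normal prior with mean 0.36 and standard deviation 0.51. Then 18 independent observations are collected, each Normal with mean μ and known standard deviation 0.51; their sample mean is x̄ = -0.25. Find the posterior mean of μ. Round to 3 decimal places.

With known σ, the Normal prior is conjugate. Weight on the data is w = (n/σ²)/(n/σ² + 1/τ₀²) = 69.2042/(69.2042+3.84468) = 0.94737.
Posterior mean = w·x̄ + (1−w)·μ₀ = 0.94737·-0.25 + 0.052632·0.36 = -0.218.

Posterior mean ≈ -0.218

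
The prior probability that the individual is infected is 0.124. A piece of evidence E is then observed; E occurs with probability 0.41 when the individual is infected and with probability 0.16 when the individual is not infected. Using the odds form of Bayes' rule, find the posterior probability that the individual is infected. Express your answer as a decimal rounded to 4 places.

Prior odds = 0.124/(1−0.124) = 0.14155.
Likelihood ratio for E = 0.41/0.16 = 2.5625.
Posterior odds = prior odds × LR = 0.36273.
Posterior probability = odds/(1+odds) = 0.36273/1.3627 = 0.2662.

Posterior probability ≈ 0.2662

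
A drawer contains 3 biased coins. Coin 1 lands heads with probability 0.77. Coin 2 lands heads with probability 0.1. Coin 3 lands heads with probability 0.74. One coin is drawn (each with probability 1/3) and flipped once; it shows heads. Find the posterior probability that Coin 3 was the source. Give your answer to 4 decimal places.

Tabulate prior·likelihood by source: [1] prior 0.333333, lik 0.77, product 0.2567; [2] prior 0.333333, lik 0.1, product 0.03333; [3] prior 0.333333, lik 0.74, product 0.2467.
Normalizing constant = 0.53667; the posterior for Coin 3 is its product over the sum, 0.2467/0.53667 = 0.4596.

Posterior probability ≈ 0.4596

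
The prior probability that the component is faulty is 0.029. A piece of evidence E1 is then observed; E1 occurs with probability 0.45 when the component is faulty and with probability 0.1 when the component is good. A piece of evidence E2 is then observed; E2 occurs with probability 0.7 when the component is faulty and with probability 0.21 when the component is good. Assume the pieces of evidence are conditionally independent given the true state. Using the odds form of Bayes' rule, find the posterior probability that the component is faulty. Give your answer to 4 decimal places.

Posterior probability ≈ 0.3094

Prior odds = 0.029/(1−0.029) = 0.029866. In log-odds, ln(0.029866) = -3.5110.
Add log likelihood ratios: ln(4.5000) + ln(3.3333) = 2.7081.
Posterior log-odds = -0.80298, so posterior odds = exp(-0.80298) = 0.44799. Converting, P(H|E) = 0.44799/1.4480 = 0.3094.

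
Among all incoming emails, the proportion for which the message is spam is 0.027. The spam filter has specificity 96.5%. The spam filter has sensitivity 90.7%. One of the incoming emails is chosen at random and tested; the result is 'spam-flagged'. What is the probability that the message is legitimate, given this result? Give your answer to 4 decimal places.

P(¬H | E) ≈ 0.5817

Let H be the event that the message is spam. P(H) = 0.027, so P(¬H) = 0.973. With E the 'spam-flagged' result, P(E|H) = 0.907 and P(E|¬H) = 0.035.
P(E) = 0.907·0.027 + 0.035·0.973 = 0.024489 + 0.034055 = 0.058544.
By Bayes' theorem, P(H|E) = 0.024489 / 0.058544 = 0.4183. Hence P(¬H|E) = 1 − 0.4183 = 0.5817.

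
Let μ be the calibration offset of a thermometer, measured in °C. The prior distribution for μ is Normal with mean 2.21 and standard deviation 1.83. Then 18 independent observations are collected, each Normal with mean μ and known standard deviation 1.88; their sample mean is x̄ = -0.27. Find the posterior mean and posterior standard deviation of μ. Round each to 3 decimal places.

With known σ, the Normal prior is conjugate. Weight on the data is w = (n/σ²)/(n/σ² + 1/τ₀²) = 5.09280/(5.09280+0.298606) = 0.94461.
Posterior mean = w·x̄ + (1−w)·μ₀ = 0.94461·-0.27 + 0.055385·2.21 = -0.133. Posterior variance = 1/(5.09280+0.298606) = 0.185480, so SD = 0.431.

Posterior mean ≈ -0.133; posterior SD ≈ 0.431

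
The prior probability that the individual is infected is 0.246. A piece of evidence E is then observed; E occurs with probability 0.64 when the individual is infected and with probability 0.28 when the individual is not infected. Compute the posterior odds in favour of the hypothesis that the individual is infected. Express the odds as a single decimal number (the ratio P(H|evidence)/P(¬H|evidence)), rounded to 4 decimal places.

Prior odds = 0.246/(1−0.246) = 0.32626. In log-odds, ln(0.32626) = -1.1201.
Add log likelihood ratio: ln(2.2857) = 0.82668.
Posterior log-odds = -0.29338, so posterior odds = exp(-0.29338) = 0.74574.

Posterior odds ≈ 0.7457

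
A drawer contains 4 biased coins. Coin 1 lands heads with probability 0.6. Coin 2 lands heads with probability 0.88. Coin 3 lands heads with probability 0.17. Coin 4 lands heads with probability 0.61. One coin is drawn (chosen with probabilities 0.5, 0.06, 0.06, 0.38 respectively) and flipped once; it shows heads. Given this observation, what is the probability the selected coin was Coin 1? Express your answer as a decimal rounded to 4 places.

Posterior probability ≈ 0.5044

P(heads|C1) = 0.6; P(heads|C2) = 0.88; P(heads|C3) = 0.17; P(heads|C4) = 0.61.
Prior × likelihood for each source: 0.5·0.6=0.3000, 0.06·0.88=0.05280, 0.06·0.17=0.01020, 0.38·0.61=0.2318. Summing gives P(heads) = 0.59480.
P(Coin 1 | heads) = 0.3000 / 0.59480 = 0.5044.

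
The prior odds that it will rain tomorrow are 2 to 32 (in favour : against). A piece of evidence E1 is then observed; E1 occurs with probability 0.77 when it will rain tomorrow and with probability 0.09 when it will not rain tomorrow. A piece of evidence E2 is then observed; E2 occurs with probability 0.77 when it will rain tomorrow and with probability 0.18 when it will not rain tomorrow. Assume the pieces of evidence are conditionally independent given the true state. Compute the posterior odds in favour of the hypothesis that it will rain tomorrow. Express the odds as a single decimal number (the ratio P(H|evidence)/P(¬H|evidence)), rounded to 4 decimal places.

Posterior odds ≈ 2.2874

Prior odds = 2/32 = 0.062500.
Likelihood ratio for E1 = 0.77/0.09 = 8.5556.
Likelihood ratio for E2 = 0.77/0.18 = 4.2778.
Posterior odds = prior odds × LR₁ × LR₂ = 2.2874.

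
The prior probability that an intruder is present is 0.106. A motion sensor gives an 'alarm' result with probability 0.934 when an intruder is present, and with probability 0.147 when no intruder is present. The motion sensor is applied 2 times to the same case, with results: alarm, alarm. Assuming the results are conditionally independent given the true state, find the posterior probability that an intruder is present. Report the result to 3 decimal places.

Let H be the event that an intruder is present; start with P(H) = 0.106. P('alarm'|H) = 0.934, P('alarm'|¬H) = 0.147.
Update on result 1 ('alarm'): P(H) ← 0.934·0.1060 / (0.934·0.1060 + 0.147·0.8940) = 0.099004/0.23042 = 0.4297.
Update on result 2 ('alarm'): P(H) ← 0.934·0.4297 / (0.934·0.4297 + 0.147·0.5703) = 0.40131/0.48515 = 0.8272.

Posterior P(H) ≈ 0.827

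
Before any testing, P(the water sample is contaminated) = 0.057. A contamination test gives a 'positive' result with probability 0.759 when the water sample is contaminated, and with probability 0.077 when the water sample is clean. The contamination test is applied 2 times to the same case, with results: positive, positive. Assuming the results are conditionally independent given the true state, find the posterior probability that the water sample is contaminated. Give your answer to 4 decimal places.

Posterior P(H) ≈ 0.8545

Let H be the event that the water sample is contaminated; start with P(H) = 0.057. P('positive'|H) = 0.759, P('positive'|¬H) = 0.077.
Update on result 1 ('positive'): P(H) ← 0.759·0.0570 / (0.759·0.0570 + 0.077·0.9430) = 0.043263/0.11587 = 0.3734.
Update on result 2 ('positive'): P(H) ← 0.759·0.3734 / (0.759·0.3734 + 0.077·0.6266) = 0.28338/0.33163 = 0.8545.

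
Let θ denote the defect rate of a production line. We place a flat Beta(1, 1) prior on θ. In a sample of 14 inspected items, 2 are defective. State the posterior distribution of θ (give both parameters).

Posterior: Beta(3, 13)

Observing 2 successes and 12 failures updates Beta(1, 1) by adding the success and failure counts to the two shape parameters: α = 1+2 = 3, β = 1+12 = 13.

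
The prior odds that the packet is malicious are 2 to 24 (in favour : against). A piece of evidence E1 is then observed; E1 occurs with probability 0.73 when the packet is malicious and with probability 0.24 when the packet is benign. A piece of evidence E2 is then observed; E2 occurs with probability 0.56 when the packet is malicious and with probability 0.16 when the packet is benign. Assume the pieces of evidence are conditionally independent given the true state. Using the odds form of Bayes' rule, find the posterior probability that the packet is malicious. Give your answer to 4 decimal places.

Posterior probability ≈ 0.4701

Prior odds = 2/24 = 0.083333. In log-odds, ln(0.083333) = -2.4849.
Add log likelihood ratios: ln(3.0417) + ln(3.5000) = 2.3652.
Posterior log-odds = -0.11974, so posterior odds = exp(-0.11974) = 0.88715. Converting, P(H|E) = 0.88715/1.8872 = 0.4701.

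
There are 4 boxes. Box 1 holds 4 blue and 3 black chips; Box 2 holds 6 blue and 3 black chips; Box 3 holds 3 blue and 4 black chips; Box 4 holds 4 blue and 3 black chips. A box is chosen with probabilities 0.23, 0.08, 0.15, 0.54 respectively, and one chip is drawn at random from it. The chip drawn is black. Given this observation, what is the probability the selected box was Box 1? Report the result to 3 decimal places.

Tabulate prior·likelihood by source: [1] prior 0.23, lik 0.4286, product 0.09857; [2] prior 0.08, lik 0.3333, product 0.02667; [3] prior 0.15, lik 0.5714, product 0.08571; [4] prior 0.54, lik 0.4286, product 0.2314.
Normalizing constant = 0.44238; the posterior for Box 1 is its product over the sum, 0.09857/0.44238 = 0.223.

Posterior probability ≈ 0.223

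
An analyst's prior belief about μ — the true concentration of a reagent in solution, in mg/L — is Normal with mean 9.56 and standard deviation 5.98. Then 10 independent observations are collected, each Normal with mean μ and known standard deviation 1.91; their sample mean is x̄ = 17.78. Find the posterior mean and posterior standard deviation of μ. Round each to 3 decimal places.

Prior precision 1/τ₀² = 1/5.98² = 0.0279639; data precision n/σ² = 10/1.91² = 2.74115.
Posterior precision = 0.0279639 + 2.74115 = 2.76912, giving posterior SD = 1/√2.76912 = 0.601.
Posterior mean = (0.0279639·9.56 + 2.74115·17.78) / 2.76912 = 17.697.

Posterior mean ≈ 17.697; posterior SD ≈ 0.601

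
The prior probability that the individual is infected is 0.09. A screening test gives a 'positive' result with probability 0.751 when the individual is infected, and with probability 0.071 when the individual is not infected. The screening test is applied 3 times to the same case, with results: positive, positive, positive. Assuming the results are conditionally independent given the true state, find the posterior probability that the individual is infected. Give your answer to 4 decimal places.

Let H be the event that the individual is infected; start with P(H) = 0.09. P('positive'|H) = 0.751, P('positive'|¬H) = 0.071.
Update on result 1 ('positive'): P(H) ← 0.751·0.0900 / (0.751·0.0900 + 0.071·0.9100) = 0.067590/0.13220 = 0.5113.
Update on result 2 ('positive'): P(H) ← 0.751·0.5113 / (0.751·0.5113 + 0.071·0.4887) = 0.38396/0.41866 = 0.9171.
Update on result 3 ('positive'): P(H) ← 0.751·0.9171 / (0.751·0.9171 + 0.071·0.0829) = 0.68876/0.69464 = 0.9915.

Posterior P(H) ≈ 0.9915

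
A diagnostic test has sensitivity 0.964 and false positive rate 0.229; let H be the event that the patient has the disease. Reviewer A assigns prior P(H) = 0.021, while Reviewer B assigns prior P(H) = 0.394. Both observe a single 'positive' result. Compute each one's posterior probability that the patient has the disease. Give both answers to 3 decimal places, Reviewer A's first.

Reviewer A: 0.083; Reviewer B: 0.732

The likelihood ratio for a 'positive' result is 0.964/0.229 = 4.2096.
Reviewer A: prior odds 0.021/0.979 = 0.021450; posterior odds 0.090298; posterior probability 0.083.
Reviewer B: prior odds 0.394/0.606 = 0.65017; posterior odds 2.7369; posterior probability 0.732.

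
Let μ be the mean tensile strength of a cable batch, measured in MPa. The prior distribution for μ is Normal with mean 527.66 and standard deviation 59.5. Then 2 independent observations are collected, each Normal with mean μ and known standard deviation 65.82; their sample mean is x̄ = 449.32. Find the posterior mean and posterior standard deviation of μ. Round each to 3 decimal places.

With known σ, the Normal prior is conjugate. Weight on the data is w = (n/σ²)/(n/σ² + 1/τ₀²) = 0.00046165/(0.00046165+0.00028247) = 0.62040.
Posterior mean = w·x̄ + (1−w)·μ₀ = 0.62040·449.32 + 0.37960·527.66 = 479.058. Posterior variance = 1/(0.00046165+0.00028247) = 1343.87, so SD = 36.659.

Posterior mean ≈ 479.058; posterior SD ≈ 36.659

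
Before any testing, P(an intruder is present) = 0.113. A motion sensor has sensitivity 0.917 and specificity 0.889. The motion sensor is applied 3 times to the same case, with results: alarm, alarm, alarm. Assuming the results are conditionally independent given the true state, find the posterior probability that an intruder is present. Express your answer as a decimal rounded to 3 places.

Posterior P(H) ≈ 0.986

Let H be the event that an intruder is present; start with P(H) = 0.113. P('alarm'|H) = 0.917, P('alarm'|¬H) = 0.111.
Update on result 1 ('alarm'): P(H) ← 0.917·0.1130 / (0.917·0.1130 + 0.111·0.8870) = 0.10362/0.20208 = 0.5128.
Update on result 2 ('alarm'): P(H) ← 0.917·0.5128 / (0.917·0.5128 + 0.111·0.4872) = 0.47022/0.52430 = 0.8968.
Update on result 3 ('alarm'): P(H) ← 0.917·0.8968 / (0.917·0.8968 + 0.111·0.1032) = 0.82241/0.83386 = 0.9863.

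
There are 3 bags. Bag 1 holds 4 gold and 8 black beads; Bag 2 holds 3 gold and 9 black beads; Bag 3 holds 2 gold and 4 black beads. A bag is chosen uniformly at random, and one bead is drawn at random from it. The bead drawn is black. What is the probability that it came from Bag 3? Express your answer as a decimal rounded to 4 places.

Posterior probability ≈ 0.3200

Tabulate prior·likelihood by source: [1] prior 0.333333, lik 0.6667, product 0.2222; [2] prior 0.333333, lik 0.75, product 0.2500; [3] prior 0.333333, lik 0.6667, product 0.2222.
Normalizing constant = 0.69444; the posterior for Bag 3 is its product over the sum, 0.2222/0.69444 = 0.3200.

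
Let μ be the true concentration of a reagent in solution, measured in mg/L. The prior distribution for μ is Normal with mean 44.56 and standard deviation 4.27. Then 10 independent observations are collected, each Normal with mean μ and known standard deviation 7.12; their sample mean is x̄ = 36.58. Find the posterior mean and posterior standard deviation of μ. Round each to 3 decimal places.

Posterior mean ≈ 38.316; posterior SD ≈ 1.992

Prior precision 1/τ₀² = 1/4.27² = 0.0548459; data precision n/σ² = 10/7.12² = 0.197260.
Posterior precision = 0.0548459 + 0.197260 = 0.252106, giving posterior SD = 1/√0.252106 = 1.992.
Posterior mean = (0.0548459·44.56 + 0.197260·36.58) / 0.252106 = 38.316.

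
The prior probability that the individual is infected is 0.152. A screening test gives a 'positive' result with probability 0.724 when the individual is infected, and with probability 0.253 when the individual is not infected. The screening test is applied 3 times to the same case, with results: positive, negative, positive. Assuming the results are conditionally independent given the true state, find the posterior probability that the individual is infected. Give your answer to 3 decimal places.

Let H be the event that the individual is infected; start with P(H) = 0.152. P('positive'|H) = 0.724, P('positive'|¬H) = 0.253.
Update on result 1 ('positive'): P(H) ← 0.724·0.1520 / (0.724·0.1520 + 0.253·0.8480) = 0.11005/0.32459 = 0.3390.
Update on result 2 ('negative'): P(H) ← 0.276·0.3390 / (0.276·0.3390 + 0.747·0.6610) = 0.093574/0.58731 = 0.1593.
Update on result 3 ('positive'): P(H) ← 0.724·0.1593 / (0.724·0.1593 + 0.253·0.8407) = 0.11535/0.32804 = 0.3516.

Posterior P(H) ≈ 0.352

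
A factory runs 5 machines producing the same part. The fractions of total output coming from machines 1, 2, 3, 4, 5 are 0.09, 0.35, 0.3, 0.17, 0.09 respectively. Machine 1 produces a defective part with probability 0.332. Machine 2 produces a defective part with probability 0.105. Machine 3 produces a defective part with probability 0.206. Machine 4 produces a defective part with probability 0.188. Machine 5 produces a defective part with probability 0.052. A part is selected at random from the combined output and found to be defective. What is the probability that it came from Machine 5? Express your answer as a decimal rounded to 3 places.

Posterior probability ≈ 0.028

Tabulate prior·likelihood by source: [1] prior 0.09, lik 0.332, product 0.02988; [2] prior 0.35, lik 0.105, product 0.03675; [3] prior 0.3, lik 0.206, product 0.06180; [4] prior 0.17, lik 0.188, product 0.03196; [5] prior 0.09, lik 0.052, product 0.004680.
Normalizing constant = 0.16507; the posterior for Machine 5 is its product over the sum, 0.004680/0.16507 = 0.028.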